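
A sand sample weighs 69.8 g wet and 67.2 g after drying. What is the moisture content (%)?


Formula: MC = (W_wet - W_dry) / W_wet * 100
Water mass = 69.8 - 67.2 = 2.6 g
MC = 2.6 / 69.8 * 100 = 3.7249%

Final answer: 3.7249%


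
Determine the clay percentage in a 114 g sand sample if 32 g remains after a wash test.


Formula: Clay% = (W_total - W_washed) / W_total * 100
Clay mass = 114 - 32 = 82 g
Clay% = 82 / 114 * 100 = 71.9298%

Answer: 71.9298%


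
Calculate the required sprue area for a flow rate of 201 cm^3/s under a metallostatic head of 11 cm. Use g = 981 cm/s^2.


Formula: v = sqrt(2*g*h), A = Q/v
Velocity: v = sqrt(2 * 981 * 11) = sqrt(21582) = 146.9081 cm/s
Sprue area: A = Q / v = 201 / 146.9081 = 1.3682 cm^2


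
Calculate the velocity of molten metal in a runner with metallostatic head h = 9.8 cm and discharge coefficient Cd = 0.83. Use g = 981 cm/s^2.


Formula: v = Cd * sqrt(2 * g * h)  (Torricelli with discharge coefficient)
2*g*h = 2 * 981 * 9.8 = 19227.6 cm^2/s^2
sqrt(19227.6) = 138.66362 cm/s
v = 0.83 * 138.66362 = 115.0908 cm/s


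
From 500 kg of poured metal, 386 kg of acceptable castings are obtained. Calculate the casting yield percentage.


Formula: Casting Yield = (W_good / W_total) * 100
Yield = (386 kg / 500 kg) * 100 = 77.2000%

Answer: 77.2000%


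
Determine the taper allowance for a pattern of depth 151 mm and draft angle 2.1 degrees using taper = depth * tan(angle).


Formula: taper = depth * tan(draft_angle)
tan(2.1 deg) = 0.0366683
taper = 151 mm * 0.0366683 = 5.5369 mm

5.5369 mm


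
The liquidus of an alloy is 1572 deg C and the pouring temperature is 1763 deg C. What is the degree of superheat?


Formula: Superheat = T_pour - T_melt
Superheat = 1763 - 1572 = 191 deg C

Final answer: 191 deg C


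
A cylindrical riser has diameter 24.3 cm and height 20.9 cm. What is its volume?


Formula: V = pi * (D/2)^2 * H  (cylinder volume)
Radius = D/2 = 24.3/2 = 12.15 cm
V = pi * 12.15^2 * 20.9 = 9692.7880 cm^3

Final answer: 9692.7880 cm^3


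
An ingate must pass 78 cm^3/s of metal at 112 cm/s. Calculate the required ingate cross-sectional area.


Formula: A_ingate = Q / v  (continuity equation)
A = 78 cm^3/s / 112 cm/s = 0.6964 cm^2

0.6964 cm^2


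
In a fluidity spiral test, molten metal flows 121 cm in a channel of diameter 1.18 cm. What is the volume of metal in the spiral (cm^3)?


Formula: V = pi * (d/2)^2 * L  (cylinder volume)
Radius = 1.18/2 = 0.59 cm
V = pi * 0.59^2 * 121 = 132.3242 cm^3


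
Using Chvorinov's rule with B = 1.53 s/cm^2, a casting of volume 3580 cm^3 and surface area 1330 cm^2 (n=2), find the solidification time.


Formula: t_s = B * (V/A)^n  (Chvorinov's rule, n=2)
Modulus M = V/A = 3580/1330 = 2.691729 cm
M^2 = 2.691729^2 = 7.245405 cm^2
t_s = 1.53 * 7.245405 = 11.0855 s

Final answer: 11.0855 s


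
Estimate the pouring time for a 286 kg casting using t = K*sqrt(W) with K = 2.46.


Formula: t = K * sqrt(W)
sqrt(W) = sqrt(286) = 16.91153
t = 2.46 * 16.91153 = 41.6024 s

41.6024 s


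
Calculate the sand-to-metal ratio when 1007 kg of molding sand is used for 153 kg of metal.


Formula: Sand-to-Metal Ratio = W_sand / W_metal
Ratio = 1007 kg / 153 kg = 6.5817

Final answer: 6.5817


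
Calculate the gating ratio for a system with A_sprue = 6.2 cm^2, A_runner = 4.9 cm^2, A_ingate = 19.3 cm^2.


Sprue:Runner:Ingate = 1 : 4.9/6.2 : 19.3/6.2 = 1:0.79:3.11


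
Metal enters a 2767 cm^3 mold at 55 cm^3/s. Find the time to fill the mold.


Formula: t_fill = V_mold / Q_flow
t = 2767 cm^3 / 55 cm^3/s = 50.3091 s

Final answer: 50.3091 s


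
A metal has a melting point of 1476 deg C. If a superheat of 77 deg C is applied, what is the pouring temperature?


Formula: T_pour = T_melt + Superheat
T_pour = 1476 + 77 = 1553 deg C

Final answer: 1553 deg C


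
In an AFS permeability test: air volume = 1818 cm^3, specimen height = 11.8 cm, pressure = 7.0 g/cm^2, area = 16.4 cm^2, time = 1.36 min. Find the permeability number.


Formula: Permeability Number P = (V * H) / (p * A * t)
Numerator: V * H = 1818 * 11.8 = 21452.4
Denominator: p * A * t = 7.0 * 16.4 * 1.36 = 156.128
P = 21452.4 / 156.128 = 137.4026


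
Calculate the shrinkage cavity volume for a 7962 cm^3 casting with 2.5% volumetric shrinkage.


Formula: V_shrink = V_casting * shrinkage_pct / 100
V_shrink = 7962 cm^3 * 2.5 / 100 = 199.0500 cm^3

199.0500 cm^3


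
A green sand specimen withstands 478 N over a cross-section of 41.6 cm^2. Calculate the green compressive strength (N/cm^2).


Formula: Compressive Strength = Force / Area
Strength = 478 N / 41.6 cm^2 = 11.4904 N/cm^2


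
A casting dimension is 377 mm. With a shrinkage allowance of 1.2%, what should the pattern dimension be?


Formula: L_pattern = L_casting * (1 + shrinkage_rate/100)
Shrinkage factor = 1 + 1.2/100 = 1.012
L_pattern = 377 mm * 1.012 = 381.5240 mm

381.5240 mm


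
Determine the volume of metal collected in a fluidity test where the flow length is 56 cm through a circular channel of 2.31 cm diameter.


Formula: V = pi * (d/2)^2 * L  (cylinder volume)
Radius = 2.31/2 = 1.155 cm
V = pi * 1.155^2 * 56 = 234.6939 cm^3

Final answer: 234.6939 cm^3


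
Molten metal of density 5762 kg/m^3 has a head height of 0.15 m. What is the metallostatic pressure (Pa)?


Formula: P = rho * g * h
rho * g = 5762 * 9.81 = 56525.22 N/m^3
P = 56525.22 * 0.15 = 8478.7830 Pa

8478.7830 Pa


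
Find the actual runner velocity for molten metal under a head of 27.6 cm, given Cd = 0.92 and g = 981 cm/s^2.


Formula: v = Cd * sqrt(2 * g * h)  (Torricelli with discharge coefficient)
2*g*h = 2 * 981 * 27.6 = 54151.2 cm^2/s^2
sqrt(54151.2) = 232.70410 cm/s
v = 0.92 * 232.70410 = 214.0878 cm/s

Final answer: 214.0878 cm/s


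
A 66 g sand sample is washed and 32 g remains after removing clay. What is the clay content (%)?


Formula: Clay% = (W_total - W_washed) / W_total * 100
Clay mass = 66 - 32 = 34 g
Clay% = 34 / 66 * 100 = 51.5152%

Answer: 51.5152%


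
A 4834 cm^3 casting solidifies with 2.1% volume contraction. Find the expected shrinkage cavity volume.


Formula: V_shrink = V_casting * shrinkage_pct / 100
V_shrink = 4834 cm^3 * 2.1 / 100 = 101.5140 cm^3

Final answer: 101.5140 cm^3


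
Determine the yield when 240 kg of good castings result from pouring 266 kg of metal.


Formula: Casting Yield = (W_good / W_total) * 100
Yield = (240 kg / 266 kg) * 100 = 90.2256%

Answer: 90.2256%


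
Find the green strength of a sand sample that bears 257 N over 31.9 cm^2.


Formula: Compressive Strength = Force / Area
Strength = 257 N / 31.9 cm^2 = 8.0564 N/cm^2

Answer: 8.0564 N/cm^2


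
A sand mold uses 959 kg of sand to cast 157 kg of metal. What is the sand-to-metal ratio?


Formula: Sand-to-Metal Ratio = W_sand / W_metal
Ratio = 959 kg / 157 kg = 6.1083

6.1083


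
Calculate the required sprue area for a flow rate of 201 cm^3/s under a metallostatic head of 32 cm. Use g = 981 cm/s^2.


Formula: v = sqrt(2*g*h), A = Q/v
Velocity: v = sqrt(2 * 981 * 32) = sqrt(62784) = 250.5674 cm/s
Sprue area: A = Q / v = 201 / 250.5674 = 0.8022 cm^2

0.8022 cm^2


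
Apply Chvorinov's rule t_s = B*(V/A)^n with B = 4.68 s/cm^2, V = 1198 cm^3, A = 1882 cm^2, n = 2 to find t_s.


Formula: t_s = B * (V/A)^n  (Chvorinov's rule, n=2)
Modulus M = V/A = 1198/1882 = 0.636557 cm
M^2 = 0.636557^2 = 0.405205 cm^2
t_s = 4.68 * 0.405205 = 1.8964 s

Answer: 1.8964 s


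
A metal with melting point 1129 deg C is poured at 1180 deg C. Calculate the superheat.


Formula: Superheat = T_pour - T_melt
Superheat = 1180 - 1129 = 51 deg C

51 deg C


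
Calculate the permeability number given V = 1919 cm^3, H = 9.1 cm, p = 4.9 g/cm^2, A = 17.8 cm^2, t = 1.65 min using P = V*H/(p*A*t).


Formula: Permeability Number P = (V * H) / (p * A * t)
Numerator: V * H = 1919 * 9.1 = 17462.9
Denominator: p * A * t = 4.9 * 17.8 * 1.65 = 143.913
P = 17462.9 / 143.913 = 121.3435


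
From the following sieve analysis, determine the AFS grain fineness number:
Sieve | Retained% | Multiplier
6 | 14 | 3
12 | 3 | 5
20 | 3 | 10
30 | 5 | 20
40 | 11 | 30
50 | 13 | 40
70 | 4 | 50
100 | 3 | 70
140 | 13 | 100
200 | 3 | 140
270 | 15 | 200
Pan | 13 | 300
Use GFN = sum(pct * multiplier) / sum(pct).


Formula: GFN = sum(pct * multiplier) / sum(pct)
sum(pct * multiplier) = 10067
sum(pct) = 100
GFN = 10067 / 100 = 100.67


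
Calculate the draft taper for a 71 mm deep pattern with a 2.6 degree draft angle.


Formula: taper = depth * tan(draft_angle)
tan(2.6 deg) = 0.0454097
taper = 71 mm * 0.0454097 = 3.2241 mm


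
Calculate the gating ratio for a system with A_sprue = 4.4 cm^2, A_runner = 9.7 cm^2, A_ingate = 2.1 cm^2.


Sprue:Runner:Ingate = 1 : 9.7/4.4 : 2.1/4.4 = 1:2.20:0.48

1:2.20:0.48


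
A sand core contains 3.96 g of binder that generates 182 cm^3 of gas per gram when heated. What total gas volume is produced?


Formula: V_gas = W_binder * gas_evolution_rate
V = 3.96 g * 182 cm^3/g = 720.7200 cm^3

720.7200 cm^3


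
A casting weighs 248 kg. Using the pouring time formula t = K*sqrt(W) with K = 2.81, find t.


Formula: t = K * sqrt(W)
sqrt(W) = sqrt(248) = 15.74802
t = 2.81 * 15.74802 = 44.2519 s

Final answer: 44.2519 s


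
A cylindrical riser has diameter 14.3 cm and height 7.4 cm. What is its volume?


Formula: V = pi * (D/2)^2 * H  (cylinder volume)
Radius = D/2 = 14.3/2 = 7.15 cm
V = pi * 7.15^2 * 7.4 = 1188.4849 cm^3

Answer: 1188.4849 cm^3


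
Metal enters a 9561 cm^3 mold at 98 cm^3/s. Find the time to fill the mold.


Formula: t_fill = V_mold / Q_flow
t = 9561 cm^3 / 98 cm^3/s = 97.5612 s

Final answer: 97.5612 s


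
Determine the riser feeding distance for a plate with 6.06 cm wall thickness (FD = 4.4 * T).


Formula: FD = 4.4 * T  (riser feeding-distance rule)
FD = 4.4 * 6.06 cm = 26.6640 cm

Answer: 26.6640 cm


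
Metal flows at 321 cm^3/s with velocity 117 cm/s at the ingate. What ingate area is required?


Formula: A_ingate = Q / v  (continuity equation)
A = 321 cm^3/s / 117 cm/s = 2.7436 cm^2


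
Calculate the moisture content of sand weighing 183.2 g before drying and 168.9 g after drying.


Formula: MC = (W_wet - W_dry) / W_wet * 100
Water mass = 183.2 - 168.9 = 14.3 g
MC = 14.3 / 183.2 * 100 = 7.8057%

Final answer: 7.8057%


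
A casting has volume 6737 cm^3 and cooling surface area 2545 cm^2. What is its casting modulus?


Formula: Casting Modulus M = V / A
M = 6737 cm^3 / 2545 cm^2 = 2.6472 cm

Final answer: 2.6472 cm


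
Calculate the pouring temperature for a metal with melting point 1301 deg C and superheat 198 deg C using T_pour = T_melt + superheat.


Formula: T_pour = T_melt + Superheat
T_pour = 1301 + 198 = 1499 deg C

Answer: 1499 deg C


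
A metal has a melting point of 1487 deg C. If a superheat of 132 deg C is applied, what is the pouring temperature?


Formula: T_pour = T_melt + Superheat
T_pour = 1487 + 132 = 1619 deg C

Final answer: 1619 deg C


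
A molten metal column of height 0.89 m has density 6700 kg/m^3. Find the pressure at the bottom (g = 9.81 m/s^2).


Formula: P = rho * g * h
rho * g = 6700 * 9.81 = 65727.0 N/m^3
P = 65727.0 * 0.89 = 58497.0300 Pa

Answer: 58497.0300 Pa


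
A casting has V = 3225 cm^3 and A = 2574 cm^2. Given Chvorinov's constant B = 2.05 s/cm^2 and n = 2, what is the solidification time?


Formula: t_s = B * (V/A)^n  (Chvorinov's rule, n=2)
Modulus M = V/A = 3225/2574 = 1.252914 cm
M^2 = 1.252914^2 = 1.569793 cm^2
t_s = 2.05 * 1.569793 = 3.2181 s


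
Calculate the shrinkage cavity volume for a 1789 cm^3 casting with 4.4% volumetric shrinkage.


Formula: V_shrink = V_casting * shrinkage_pct / 100
V_shrink = 1789 cm^3 * 4.4 / 100 = 78.7160 cm^3

Final answer: 78.7160 cm^3


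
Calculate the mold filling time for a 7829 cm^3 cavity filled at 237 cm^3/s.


Formula: t_fill = V_mold / Q_flow
t = 7829 cm^3 / 237 cm^3/s = 33.0338 s


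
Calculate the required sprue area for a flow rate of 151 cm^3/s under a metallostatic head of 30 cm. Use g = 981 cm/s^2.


Formula: v = sqrt(2*g*h), A = Q/v
Velocity: v = sqrt(2 * 981 * 30) = sqrt(58860) = 242.6108 cm/s
Sprue area: A = Q / v = 151 / 242.6108 = 0.6224 cm^2


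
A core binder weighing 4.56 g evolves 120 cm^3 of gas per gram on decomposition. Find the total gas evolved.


Formula: V_gas = W_binder * gas_evolution_rate
V = 4.56 g * 120 cm^3/g = 547.2000 cm^3

Final answer: 547.2000 cm^3


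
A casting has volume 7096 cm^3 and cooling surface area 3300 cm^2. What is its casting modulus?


Formula: Casting Modulus M = V / A
M = 7096 cm^3 / 3300 cm^2 = 2.1503 cm

2.1503 cm


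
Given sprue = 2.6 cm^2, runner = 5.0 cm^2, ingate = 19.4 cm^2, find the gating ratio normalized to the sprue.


Sprue:Runner:Ingate = 1 : 5.0/2.6 : 19.4/2.6 = 1:1.92:7.46

Answer: 1:1.92:7.46


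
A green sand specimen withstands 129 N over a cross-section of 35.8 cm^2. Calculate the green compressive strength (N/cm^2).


Formula: Compressive Strength = Force / Area
Strength = 129 N / 35.8 cm^2 = 3.6034 N/cm^2


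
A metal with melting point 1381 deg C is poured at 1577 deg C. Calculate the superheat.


Formula: Superheat = T_pour - T_melt
Superheat = 1577 - 1381 = 196 deg C

Final answer: 196 deg C


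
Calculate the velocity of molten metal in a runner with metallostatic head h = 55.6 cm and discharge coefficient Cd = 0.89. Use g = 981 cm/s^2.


Formula: v = Cd * sqrt(2 * g * h)  (Torricelli with discharge coefficient)
2*g*h = 2 * 981 * 55.6 = 109087.2 cm^2/s^2
sqrt(109087.2) = 330.28351 cm/s
v = 0.89 * 330.28351 = 293.9523 cm/s

293.9523 cm/s


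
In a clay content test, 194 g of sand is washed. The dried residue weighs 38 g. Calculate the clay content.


Formula: Clay% = (W_total - W_washed) / W_total * 100
Clay mass = 194 - 38 = 156 g
Clay% = 156 / 194 * 100 = 80.4124%

80.4124%


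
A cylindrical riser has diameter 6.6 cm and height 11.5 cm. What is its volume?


Formula: V = pi * (D/2)^2 * H  (cylinder volume)
Radius = D/2 = 6.6/2 = 3.3 cm
V = pi * 3.3^2 * 11.5 = 393.4374 cm^3

Answer: 393.4374 cm^3


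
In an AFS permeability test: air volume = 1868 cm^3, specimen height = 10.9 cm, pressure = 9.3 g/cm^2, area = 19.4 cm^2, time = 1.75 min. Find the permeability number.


Formula: Permeability Number P = (V * H) / (p * A * t)
Numerator: V * H = 1868 * 10.9 = 20361.2
Denominator: p * A * t = 9.3 * 19.4 * 1.75 = 315.735
P = 20361.2 / 315.735 = 64.4883

Final answer: 64.4883


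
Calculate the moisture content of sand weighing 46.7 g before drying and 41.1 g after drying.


Formula: MC = (W_wet - W_dry) / W_wet * 100
Water mass = 46.7 - 41.1 = 5.6 g
MC = 5.6 / 46.7 * 100 = 11.9914%

11.9914%


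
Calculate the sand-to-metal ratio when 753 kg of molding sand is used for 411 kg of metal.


Formula: Sand-to-Metal Ratio = W_sand / W_metal
Ratio = 753 kg / 411 kg = 1.8321


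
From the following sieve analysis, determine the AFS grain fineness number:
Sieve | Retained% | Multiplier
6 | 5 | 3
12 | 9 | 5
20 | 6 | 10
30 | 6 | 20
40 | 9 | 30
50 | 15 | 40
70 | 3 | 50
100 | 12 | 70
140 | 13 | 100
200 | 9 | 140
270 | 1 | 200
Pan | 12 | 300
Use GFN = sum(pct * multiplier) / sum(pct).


Formula: GFN = sum(pct * multiplier) / sum(pct)
sum(pct * multiplier) = 8460
sum(pct) = 100
GFN = 8460 / 100 = 84.60

84.60


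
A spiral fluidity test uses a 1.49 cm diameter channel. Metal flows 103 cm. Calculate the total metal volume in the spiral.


Formula: V = pi * (d/2)^2 * L  (cylinder volume)
Radius = 1.49/2 = 0.745 cm
V = pi * 0.745^2 * 103 = 179.5972 cm^3

Final answer: 179.5972 cm^3


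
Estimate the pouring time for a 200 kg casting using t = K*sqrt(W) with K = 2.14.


Formula: t = K * sqrt(W)
sqrt(W) = sqrt(200) = 14.14214
t = 2.14 * 14.14214 = 30.2642 s

Final answer: 30.2642 s


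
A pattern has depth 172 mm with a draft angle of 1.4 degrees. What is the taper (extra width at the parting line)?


Formula: taper = depth * tan(draft_angle)
tan(1.4 deg) = 0.0244395
taper = 172 mm * 0.0244395 = 4.2036 mm

Final answer: 4.2036 mm


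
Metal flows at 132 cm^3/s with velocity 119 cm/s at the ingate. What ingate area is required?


Formula: A_ingate = Q / v  (continuity equation)
A = 132 cm^3/s / 119 cm/s = 1.1092 cm^2

Final answer: 1.1092 cm^2


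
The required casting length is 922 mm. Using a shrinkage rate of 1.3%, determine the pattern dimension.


Formula: L_pattern = L_casting * (1 + shrinkage_rate/100)
Shrinkage factor = 1 + 1.3/100 = 1.013
L_pattern = 922 mm * 1.013 = 933.9860 mm

Final answer: 933.9860 mm


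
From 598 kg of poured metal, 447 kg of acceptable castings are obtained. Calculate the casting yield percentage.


Formula: Casting Yield = (W_good / W_total) * 100
Yield = (447 kg / 598 kg) * 100 = 74.7492%

Final answer: 74.7492%


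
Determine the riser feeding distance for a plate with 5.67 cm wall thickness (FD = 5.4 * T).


Formula: FD = 5.4 * T  (riser feeding-distance rule)
FD = 5.4 * 5.67 cm = 30.6180 cm

Final answer: 30.6180 cm


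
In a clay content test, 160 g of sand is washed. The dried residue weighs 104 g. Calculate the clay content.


Formula: Clay% = (W_total - W_washed) / W_total * 100
Clay mass = 160 - 104 = 56 g
Clay% = 56 / 160 * 100 = 35.0000%

Final answer: 35.0000%


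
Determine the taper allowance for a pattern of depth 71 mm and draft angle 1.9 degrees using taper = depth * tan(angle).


Formula: taper = depth * tan(draft_angle)
tan(1.9 deg) = 0.0331734
taper = 71 mm * 0.0331734 = 2.3553 mm

Answer: 2.3553 mm


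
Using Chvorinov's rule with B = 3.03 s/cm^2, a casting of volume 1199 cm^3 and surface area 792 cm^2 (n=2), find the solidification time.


Formula: t_s = B * (V/A)^n  (Chvorinov's rule, n=2)
Modulus M = V/A = 1199/792 = 1.513889 cm
M^2 = 1.513889^2 = 2.291860 cm^2
t_s = 3.03 * 2.291860 = 6.9443 s


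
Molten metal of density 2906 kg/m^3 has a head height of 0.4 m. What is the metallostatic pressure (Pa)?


Formula: P = rho * g * h
rho * g = 2906 * 9.81 = 28507.86 N/m^3
P = 28507.86 * 0.4 = 11403.1440 Pa

Answer: 11403.1440 Pa


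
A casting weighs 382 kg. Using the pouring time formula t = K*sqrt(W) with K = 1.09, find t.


Formula: t = K * sqrt(W)
sqrt(W) = sqrt(382) = 19.54482
t = 1.09 * 19.54482 = 21.3039 s

Answer: 21.3039 s


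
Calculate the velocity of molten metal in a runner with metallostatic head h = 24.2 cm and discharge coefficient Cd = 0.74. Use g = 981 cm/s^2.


Formula: v = Cd * sqrt(2 * g * h)  (Torricelli with discharge coefficient)
2*g*h = 2 * 981 * 24.2 = 47480.4 cm^2/s^2
sqrt(47480.4) = 217.89998 cm/s
v = 0.74 * 217.89998 = 161.2460 cm/s


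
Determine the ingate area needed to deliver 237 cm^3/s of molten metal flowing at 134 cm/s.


Formula: A_ingate = Q / v  (continuity equation)
A = 237 cm^3/s / 134 cm/s = 1.7687 cm^2

1.7687 cm^2


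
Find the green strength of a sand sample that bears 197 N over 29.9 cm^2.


Formula: Compressive Strength = Force / Area
Strength = 197 N / 29.9 cm^2 = 6.5886 N/cm^2

Final answer: 6.5886 N/cm^2


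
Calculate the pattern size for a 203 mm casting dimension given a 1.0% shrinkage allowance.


Formula: L_pattern = L_casting * (1 + shrinkage_rate/100)
Shrinkage factor = 1 + 1.0/100 = 1.01
L_pattern = 203 mm * 1.01 = 205.0300 mm

205.0300 mm


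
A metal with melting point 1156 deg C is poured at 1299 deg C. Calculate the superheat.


Formula: Superheat = T_pour - T_melt
Superheat = 1299 - 1156 = 143 deg C


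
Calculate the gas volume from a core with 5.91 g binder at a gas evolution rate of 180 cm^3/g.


Formula: V_gas = W_binder * gas_evolution_rate
V = 5.91 g * 180 cm^3/g = 1063.8000 cm^3

Final answer: 1063.8000 cm^3


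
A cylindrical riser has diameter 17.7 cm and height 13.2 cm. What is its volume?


Formula: V = pi * (D/2)^2 * H  (cylinder volume)
Radius = D/2 = 17.7/2 = 8.85 cm
V = pi * 8.85^2 * 13.2 = 3247.9576 cm^3

3247.9576 cm^3


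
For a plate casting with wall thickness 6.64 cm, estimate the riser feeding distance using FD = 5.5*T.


Formula: FD = 5.5 * T  (riser feeding-distance rule)
FD = 5.5 * 6.64 cm = 36.5200 cm

Final answer: 36.5200 cm


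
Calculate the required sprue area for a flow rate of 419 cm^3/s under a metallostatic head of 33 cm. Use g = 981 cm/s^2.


Formula: v = sqrt(2*g*h), A = Q/v
Velocity: v = sqrt(2 * 981 * 33) = sqrt(64746) = 254.4524 cm/s
Sprue area: A = Q / v = 419 / 254.4524 = 1.6467 cm^2


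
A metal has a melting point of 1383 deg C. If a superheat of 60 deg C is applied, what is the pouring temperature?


Formula: T_pour = T_melt + Superheat
T_pour = 1383 + 60 = 1443 deg C

Final answer: 1443 deg C


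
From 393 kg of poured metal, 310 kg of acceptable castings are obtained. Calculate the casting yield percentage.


Formula: Casting Yield = (W_good / W_total) * 100
Yield = (310 kg / 393 kg) * 100 = 78.8804%

78.8804%


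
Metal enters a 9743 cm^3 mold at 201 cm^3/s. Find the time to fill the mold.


Formula: t_fill = V_mold / Q_flow
t = 9743 cm^3 / 201 cm^3/s = 48.4726 s

Answer: 48.4726 s


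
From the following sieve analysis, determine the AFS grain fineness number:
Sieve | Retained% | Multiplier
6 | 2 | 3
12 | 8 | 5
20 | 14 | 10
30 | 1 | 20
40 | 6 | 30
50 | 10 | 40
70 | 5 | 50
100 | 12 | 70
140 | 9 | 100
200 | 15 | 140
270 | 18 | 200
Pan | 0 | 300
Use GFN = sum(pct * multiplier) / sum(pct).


Formula: GFN = sum(pct * multiplier) / sum(pct)
sum(pct * multiplier) = 8476
sum(pct) = 100
GFN = 8476 / 100 = 84.76

Answer: 84.76


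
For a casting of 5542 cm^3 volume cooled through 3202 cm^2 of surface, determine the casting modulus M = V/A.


Formula: Casting Modulus M = V / A
M = 5542 cm^3 / 3202 cm^2 = 1.7308 cm


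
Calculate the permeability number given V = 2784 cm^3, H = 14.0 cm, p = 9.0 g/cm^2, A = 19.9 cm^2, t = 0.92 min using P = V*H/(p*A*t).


Formula: Permeability Number P = (V * H) / (p * A * t)
Numerator: V * H = 2784 * 14.0 = 38976.0
Denominator: p * A * t = 9.0 * 19.9 * 0.92 = 164.772
P = 38976.0 / 164.772 = 236.5450

236.5450


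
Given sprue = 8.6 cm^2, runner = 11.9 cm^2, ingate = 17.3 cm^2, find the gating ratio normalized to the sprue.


Sprue:Runner:Ingate = 1 : 11.9/8.6 : 17.3/8.6 = 1:1.38:2.01


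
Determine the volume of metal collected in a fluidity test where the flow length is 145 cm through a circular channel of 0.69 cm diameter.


Formula: V = pi * (d/2)^2 * L  (cylinder volume)
Radius = 0.69/2 = 0.345 cm
V = pi * 0.345^2 * 145 = 54.2196 cm^3

Final answer: 54.2196 cm^3


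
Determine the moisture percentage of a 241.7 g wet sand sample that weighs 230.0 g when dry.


Formula: MC = (W_wet - W_dry) / W_wet * 100
Water mass = 241.7 - 230.0 = 11.7 g
MC = 11.7 / 241.7 * 100 = 4.8407%

Answer: 4.8407%


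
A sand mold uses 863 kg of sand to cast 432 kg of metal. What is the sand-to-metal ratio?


Formula: Sand-to-Metal Ratio = W_sand / W_metal
Ratio = 863 kg / 432 kg = 1.9977

Answer: 1.9977


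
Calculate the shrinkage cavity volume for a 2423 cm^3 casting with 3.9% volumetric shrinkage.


Formula: V_shrink = V_casting * shrinkage_pct / 100
V_shrink = 2423 cm^3 * 3.9 / 100 = 94.4970 cm^3

94.4970 cm^3


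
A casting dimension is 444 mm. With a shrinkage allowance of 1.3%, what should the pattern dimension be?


Formula: L_pattern = L_casting * (1 + shrinkage_rate/100)
Shrinkage factor = 1 + 1.3/100 = 1.013
L_pattern = 444 mm * 1.013 = 449.7720 mm


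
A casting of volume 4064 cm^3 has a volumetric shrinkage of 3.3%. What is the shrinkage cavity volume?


Formula: V_shrink = V_casting * shrinkage_pct / 100
V_shrink = 4064 cm^3 * 3.3 / 100 = 134.1120 cm^3

Final answer: 134.1120 cm^3


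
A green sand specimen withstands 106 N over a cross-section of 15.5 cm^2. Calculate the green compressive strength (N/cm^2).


Formula: Compressive Strength = Force / Area
Strength = 106 N / 15.5 cm^2 = 6.8387 N/cm^2

Final answer: 6.8387 N/cm^2


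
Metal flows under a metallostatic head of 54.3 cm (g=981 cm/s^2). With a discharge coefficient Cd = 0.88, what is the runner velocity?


Formula: v = Cd * sqrt(2 * g * h)  (Torricelli with discharge coefficient)
2*g*h = 2 * 981 * 54.3 = 106536.6 cm^2/s^2
sqrt(106536.6) = 326.39945 cm/s
v = 0.88 * 326.39945 = 287.2315 cm/s

Final answer: 287.2315 cm/s


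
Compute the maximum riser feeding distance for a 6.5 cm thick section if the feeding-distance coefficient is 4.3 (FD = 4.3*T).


Formula: FD = 4.3 * T  (riser feeding-distance rule)
FD = 4.3 * 6.5 cm = 27.9500 cm


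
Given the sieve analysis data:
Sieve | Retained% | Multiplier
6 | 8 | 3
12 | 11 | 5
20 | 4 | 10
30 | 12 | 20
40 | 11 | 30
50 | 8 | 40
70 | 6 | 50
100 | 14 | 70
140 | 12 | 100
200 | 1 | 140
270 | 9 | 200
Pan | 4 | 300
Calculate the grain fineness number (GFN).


Formula: GFN = sum(pct * multiplier) / sum(pct)
sum(pct * multiplier) = 6629
sum(pct) = 100
GFN = 6629 / 100 = 66.29


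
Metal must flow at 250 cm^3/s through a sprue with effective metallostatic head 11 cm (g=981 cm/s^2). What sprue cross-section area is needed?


Formula: v = sqrt(2*g*h), A = Q/v
Velocity: v = sqrt(2 * 981 * 11) = sqrt(21582) = 146.9081 cm/s
Sprue area: A = Q / v = 250 / 146.9081 = 1.7017 cm^2

1.7017 cm^2


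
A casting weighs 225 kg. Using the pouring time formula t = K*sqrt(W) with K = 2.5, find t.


Formula: t = K * sqrt(W)
sqrt(W) = sqrt(225) = 15.00000
t = 2.5 * 15.00000 = 37.5000 s

Final answer: 37.5000 s


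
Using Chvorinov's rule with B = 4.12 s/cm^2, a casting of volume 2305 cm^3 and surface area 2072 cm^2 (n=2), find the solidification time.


Formula: t_s = B * (V/A)^n  (Chvorinov's rule, n=2)
Modulus M = V/A = 2305/2072 = 1.112452 cm
M^2 = 1.112452^2 = 1.237549 cm^2
t_s = 4.12 * 1.237549 = 5.0987 s


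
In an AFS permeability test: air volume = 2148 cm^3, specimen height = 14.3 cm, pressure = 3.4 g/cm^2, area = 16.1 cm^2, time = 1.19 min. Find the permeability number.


Formula: Permeability Number P = (V * H) / (p * A * t)
Numerator: V * H = 2148 * 14.3 = 30716.4
Denominator: p * A * t = 3.4 * 16.1 * 1.19 = 65.1406
P = 30716.4 / 65.1406 = 471.5400


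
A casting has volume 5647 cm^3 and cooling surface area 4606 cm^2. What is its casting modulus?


Formula: Casting Modulus M = V / A
M = 5647 cm^3 / 4606 cm^2 = 1.2260 cm

1.2260 cm


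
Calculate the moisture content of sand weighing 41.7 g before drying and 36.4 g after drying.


Formula: MC = (W_wet - W_dry) / W_wet * 100
Water mass = 41.7 - 36.4 = 5.3 g
MC = 5.3 / 41.7 * 100 = 12.7098%

Final answer: 12.7098%


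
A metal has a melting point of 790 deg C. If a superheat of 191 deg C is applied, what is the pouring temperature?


Formula: T_pour = T_melt + Superheat
T_pour = 790 + 191 = 981 deg C


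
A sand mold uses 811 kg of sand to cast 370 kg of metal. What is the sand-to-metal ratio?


Formula: Sand-to-Metal Ratio = W_sand / W_metal
Ratio = 811 kg / 370 kg = 2.1919

Final answer: 2.1919


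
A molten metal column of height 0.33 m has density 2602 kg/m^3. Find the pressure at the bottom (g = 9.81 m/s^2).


Formula: P = rho * g * h
rho * g = 2602 * 9.81 = 25525.62 N/m^3
P = 25525.62 * 0.33 = 8423.4546 Pa

8423.4546 Pa


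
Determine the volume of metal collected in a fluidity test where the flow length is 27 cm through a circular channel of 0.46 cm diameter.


Formula: V = pi * (d/2)^2 * L  (cylinder volume)
Radius = 0.46/2 = 0.23 cm
V = pi * 0.23^2 * 27 = 4.4871 cm^3


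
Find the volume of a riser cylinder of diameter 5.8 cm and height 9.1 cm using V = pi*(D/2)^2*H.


Formula: V = pi * (D/2)^2 * H  (cylinder volume)
Radius = D/2 = 5.8/2 = 2.9 cm
V = pi * 2.9^2 * 9.1 = 240.4292 cm^3

240.4292 cm^3


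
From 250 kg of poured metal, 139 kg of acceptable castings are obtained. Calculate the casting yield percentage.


Formula: Casting Yield = (W_good / W_total) * 100
Yield = (139 kg / 250 kg) * 100 = 55.6000%


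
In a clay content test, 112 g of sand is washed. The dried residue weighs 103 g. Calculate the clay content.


Formula: Clay% = (W_total - W_washed) / W_total * 100
Clay mass = 112 - 103 = 9 g
Clay% = 9 / 112 * 100 = 8.0357%


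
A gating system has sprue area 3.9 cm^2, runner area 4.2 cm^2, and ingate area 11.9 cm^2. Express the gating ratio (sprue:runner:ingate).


Sprue:Runner:Ingate = 1 : 4.2/3.9 : 11.9/3.9 = 1:1.08:3.05

Answer: 1:1.08:3.05


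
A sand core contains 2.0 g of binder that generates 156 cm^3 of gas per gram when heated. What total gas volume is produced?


Formula: V_gas = W_binder * gas_evolution_rate
V = 2.0 g * 156 cm^3/g = 312.0000 cm^3

Answer: 312.0000 cm^3


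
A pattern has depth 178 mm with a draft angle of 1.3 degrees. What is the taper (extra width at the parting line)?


Formula: taper = depth * tan(draft_angle)
tan(1.3 deg) = 0.0226932
taper = 178 mm * 0.0226932 = 4.0394 mm

Answer: 4.0394 mm


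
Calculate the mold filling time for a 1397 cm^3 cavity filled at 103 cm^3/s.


Formula: t_fill = V_mold / Q_flow
t = 1397 cm^3 / 103 cm^3/s = 13.5631 s

Final answer: 13.5631 s


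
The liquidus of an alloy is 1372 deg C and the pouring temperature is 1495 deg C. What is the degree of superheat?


Formula: Superheat = T_pour - T_melt
Superheat = 1495 - 1372 = 123 deg C

Final answer: 123 deg C


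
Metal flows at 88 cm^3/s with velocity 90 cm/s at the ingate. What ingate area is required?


Formula: A_ingate = Q / v  (continuity equation)
A = 88 cm^3/s / 90 cm/s = 0.9778 cm^2

0.9778 cm^2


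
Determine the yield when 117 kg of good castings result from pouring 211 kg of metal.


Formula: Casting Yield = (W_good / W_total) * 100
Yield = (117 kg / 211 kg) * 100 = 55.4502%

Final answer: 55.4502%


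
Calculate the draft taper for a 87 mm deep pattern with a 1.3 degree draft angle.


Formula: taper = depth * tan(draft_angle)
tan(1.3 deg) = 0.0226932
taper = 87 mm * 0.0226932 = 1.9743 mm


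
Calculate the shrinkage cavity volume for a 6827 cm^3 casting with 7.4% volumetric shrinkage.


Formula: V_shrink = V_casting * shrinkage_pct / 100
V_shrink = 6827 cm^3 * 7.4 / 100 = 505.1980 cm^3

Final answer: 505.1980 cm^3


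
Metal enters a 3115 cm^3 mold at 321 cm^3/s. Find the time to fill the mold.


Formula: t_fill = V_mold / Q_flow
t = 3115 cm^3 / 321 cm^3/s = 9.7040 s


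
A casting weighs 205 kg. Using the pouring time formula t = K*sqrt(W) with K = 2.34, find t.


Formula: t = K * sqrt(W)
sqrt(W) = sqrt(205) = 14.31782
t = 2.34 * 14.31782 = 33.5037 s


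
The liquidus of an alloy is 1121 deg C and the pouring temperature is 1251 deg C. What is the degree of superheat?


Formula: Superheat = T_pour - T_melt
Superheat = 1251 - 1121 = 130 deg C

Final answer: 130 deg C


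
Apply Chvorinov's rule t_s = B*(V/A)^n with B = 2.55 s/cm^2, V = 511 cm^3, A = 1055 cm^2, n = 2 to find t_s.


Formula: t_s = B * (V/A)^n  (Chvorinov's rule, n=2)
Modulus M = V/A = 511/1055 = 0.484360 cm
M^2 = 0.484360^2 = 0.234605 cm^2
t_s = 2.55 * 0.234605 = 0.5982 s


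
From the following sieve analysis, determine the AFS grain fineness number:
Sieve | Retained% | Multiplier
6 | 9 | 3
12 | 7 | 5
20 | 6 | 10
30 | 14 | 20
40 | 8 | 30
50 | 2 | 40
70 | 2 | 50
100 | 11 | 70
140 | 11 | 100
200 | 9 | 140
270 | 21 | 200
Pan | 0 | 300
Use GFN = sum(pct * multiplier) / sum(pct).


Formula: GFN = sum(pct * multiplier) / sum(pct)
sum(pct * multiplier) = 8152
sum(pct) = 100
GFN = 8152 / 100 = 81.52


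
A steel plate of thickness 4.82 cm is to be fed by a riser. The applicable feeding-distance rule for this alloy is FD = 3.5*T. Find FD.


Formula: FD = 3.5 * T  (riser feeding-distance rule)
FD = 3.5 * 4.82 cm = 16.8700 cm

Final answer: 16.8700 cm


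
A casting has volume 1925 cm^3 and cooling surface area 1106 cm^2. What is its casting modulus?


Formula: Casting Modulus M = V / A
M = 1925 cm^3 / 1106 cm^2 = 1.7405 cm

Final answer: 1.7405 cm


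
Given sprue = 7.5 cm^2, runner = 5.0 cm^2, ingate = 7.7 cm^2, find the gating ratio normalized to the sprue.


Sprue:Runner:Ingate = 1 : 5.0/7.5 : 7.7/7.5 = 1:0.67:1.03

Final answer: 1:0.67:1.03


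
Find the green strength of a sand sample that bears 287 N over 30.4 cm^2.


Formula: Compressive Strength = Force / Area
Strength = 287 N / 30.4 cm^2 = 9.4408 N/cm^2


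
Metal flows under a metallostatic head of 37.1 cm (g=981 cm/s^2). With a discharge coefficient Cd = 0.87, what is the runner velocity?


Formula: v = Cd * sqrt(2 * g * h)  (Torricelli with discharge coefficient)
2*g*h = 2 * 981 * 37.1 = 72790.2 cm^2/s^2
sqrt(72790.2) = 269.79659 cm/s
v = 0.87 * 269.79659 = 234.7230 cm/s

Answer: 234.7230 cm/s


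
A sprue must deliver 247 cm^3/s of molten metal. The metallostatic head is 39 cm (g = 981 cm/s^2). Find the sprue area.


Formula: v = sqrt(2*g*h), A = Q/v
Velocity: v = sqrt(2 * 981 * 39) = sqrt(76518) = 276.6189 cm/s
Sprue area: A = Q / v = 247 / 276.6189 = 0.8929 cm^2

Answer: 0.8929 cm^2


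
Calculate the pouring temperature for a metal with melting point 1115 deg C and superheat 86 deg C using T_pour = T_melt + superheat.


Formula: T_pour = T_melt + Superheat
T_pour = 1115 + 86 = 1201 deg C

Final answer: 1201 deg C


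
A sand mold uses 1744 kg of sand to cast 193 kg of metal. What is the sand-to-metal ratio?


Formula: Sand-to-Metal Ratio = W_sand / W_metal
Ratio = 1744 kg / 193 kg = 9.0363

Answer: 9.0363


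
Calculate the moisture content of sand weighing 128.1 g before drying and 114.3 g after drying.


Formula: MC = (W_wet - W_dry) / W_wet * 100
Water mass = 128.1 - 114.3 = 13.8 g
MC = 13.8 / 128.1 * 100 = 10.7728%

Final answer: 10.7728%


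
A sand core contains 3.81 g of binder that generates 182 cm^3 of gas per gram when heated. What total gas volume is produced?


Formula: V_gas = W_binder * gas_evolution_rate
V = 3.81 g * 182 cm^3/g = 693.4200 cm^3

693.4200 cm^3


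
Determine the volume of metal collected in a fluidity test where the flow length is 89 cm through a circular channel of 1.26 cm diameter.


Formula: V = pi * (d/2)^2 * L  (cylinder volume)
Radius = 1.26/2 = 0.63 cm
V = pi * 0.63^2 * 89 = 110.9739 cm^3

Final answer: 110.9739 cm^3


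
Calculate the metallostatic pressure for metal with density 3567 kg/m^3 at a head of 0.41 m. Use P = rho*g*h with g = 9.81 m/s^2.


Formula: P = rho * g * h
rho * g = 3567 * 9.81 = 34992.27 N/m^3
P = 34992.27 * 0.41 = 14346.8307 Pa

14346.8307 Pa


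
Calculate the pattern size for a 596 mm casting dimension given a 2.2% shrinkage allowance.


Formula: L_pattern = L_casting * (1 + shrinkage_rate/100)
Shrinkage factor = 1 + 2.2/100 = 1.022
L_pattern = 596 mm * 1.022 = 609.1120 mm

Final answer: 609.1120 mm


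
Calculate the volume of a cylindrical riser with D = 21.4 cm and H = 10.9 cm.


Formula: V = pi * (D/2)^2 * H  (cylinder volume)
Radius = D/2 = 21.4/2 = 10.7 cm
V = pi * 10.7^2 * 10.9 = 3920.5223 cm^3


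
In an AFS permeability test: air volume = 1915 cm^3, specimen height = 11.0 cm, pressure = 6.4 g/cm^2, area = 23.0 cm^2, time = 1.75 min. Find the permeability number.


Formula: Permeability Number P = (V * H) / (p * A * t)
Numerator: V * H = 1915 * 11.0 = 21065.0
Denominator: p * A * t = 6.4 * 23.0 * 1.75 = 257.6
P = 21065.0 / 257.6 = 81.7741

Answer: 81.7741


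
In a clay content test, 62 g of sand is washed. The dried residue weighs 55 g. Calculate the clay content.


Formula: Clay% = (W_total - W_washed) / W_total * 100
Clay mass = 62 - 55 = 7 g
Clay% = 7 / 62 * 100 = 11.2903%

Answer: 11.2903%


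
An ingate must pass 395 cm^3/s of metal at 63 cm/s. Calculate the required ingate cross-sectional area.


Formula: A_ingate = Q / v  (continuity equation)
A = 395 cm^3/s / 63 cm/s = 6.2698 cm^2

Answer: 6.2698 cm^2


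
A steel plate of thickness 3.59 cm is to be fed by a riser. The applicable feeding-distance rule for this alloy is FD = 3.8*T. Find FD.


Formula: FD = 3.8 * T  (riser feeding-distance rule)
FD = 3.8 * 3.59 cm = 13.6420 cm

Final answer: 13.6420 cm


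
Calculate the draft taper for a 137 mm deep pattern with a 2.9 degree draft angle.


Formula: taper = depth * tan(draft_angle)
tan(2.9 deg) = 0.0506578
taper = 137 mm * 0.0506578 = 6.9401 mm

6.9401 mm


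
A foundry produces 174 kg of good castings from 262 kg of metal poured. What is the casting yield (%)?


Formula: Casting Yield = (W_good / W_total) * 100
Yield = (174 kg / 262 kg) * 100 = 66.4122%


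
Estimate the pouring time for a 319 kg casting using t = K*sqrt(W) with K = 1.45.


Formula: t = K * sqrt(W)
sqrt(W) = sqrt(319) = 17.86057
t = 1.45 * 17.86057 = 25.8978 s


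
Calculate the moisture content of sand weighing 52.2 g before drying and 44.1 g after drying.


Formula: MC = (W_wet - W_dry) / W_wet * 100
Water mass = 52.2 - 44.1 = 8.1 g
MC = 8.1 / 52.2 * 100 = 15.5172%


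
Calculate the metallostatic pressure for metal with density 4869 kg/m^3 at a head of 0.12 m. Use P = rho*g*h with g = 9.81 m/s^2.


Formula: P = rho * g * h
rho * g = 4869 * 9.81 = 47764.89 N/m^3
P = 47764.89 * 0.12 = 5731.7868 Pa

Answer: 5731.7868 Pa


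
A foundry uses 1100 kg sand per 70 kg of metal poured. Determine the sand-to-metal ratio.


Formula: Sand-to-Metal Ratio = W_sand / W_metal
Ratio = 1100 kg / 70 kg = 15.7143

Final answer: 15.7143


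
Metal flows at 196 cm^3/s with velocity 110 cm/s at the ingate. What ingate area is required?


Formula: A_ingate = Q / v  (continuity equation)
A = 196 cm^3/s / 110 cm/s = 1.7818 cm^2


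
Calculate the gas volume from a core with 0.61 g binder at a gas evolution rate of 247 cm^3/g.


Formula: V_gas = W_binder * gas_evolution_rate
V = 0.61 g * 247 cm^3/g = 150.6700 cm^3

150.6700 cm^3


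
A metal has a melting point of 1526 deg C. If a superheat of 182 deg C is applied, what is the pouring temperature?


Formula: T_pour = T_melt + Superheat
T_pour = 1526 + 182 = 1708 deg C

Final answer: 1708 deg C


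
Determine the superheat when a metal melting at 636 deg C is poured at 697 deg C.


Formula: Superheat = T_pour - T_melt
Superheat = 697 - 636 = 61 deg C

Final answer: 61 deg C


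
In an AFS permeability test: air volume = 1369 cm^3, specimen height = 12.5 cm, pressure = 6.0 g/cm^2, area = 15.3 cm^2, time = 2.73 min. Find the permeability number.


Formula: Permeability Number P = (V * H) / (p * A * t)
Numerator: V * H = 1369 * 12.5 = 17112.5
Denominator: p * A * t = 6.0 * 15.3 * 2.73 = 250.614
P = 17112.5 / 250.614 = 68.2823

Final answer: 68.2823


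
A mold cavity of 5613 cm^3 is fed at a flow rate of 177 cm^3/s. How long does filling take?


Formula: t_fill = V_mold / Q_flow
t = 5613 cm^3 / 177 cm^3/s = 31.7119 s

Final answer: 31.7119 s


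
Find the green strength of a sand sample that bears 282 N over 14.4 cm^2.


Formula: Compressive Strength = Force / Area
Strength = 282 N / 14.4 cm^2 = 19.5833 N/cm^2


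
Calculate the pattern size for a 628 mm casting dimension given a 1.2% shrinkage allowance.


Formula: L_pattern = L_casting * (1 + shrinkage_rate/100)
Shrinkage factor = 1 + 1.2/100 = 1.012
L_pattern = 628 mm * 1.012 = 635.5360 mm

Answer: 635.5360 mm


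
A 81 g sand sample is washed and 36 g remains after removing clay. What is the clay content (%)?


Formula: Clay% = (W_total - W_washed) / W_total * 100
Clay mass = 81 - 36 = 45 g
Clay% = 45 / 81 * 100 = 55.5556%

Final answer: 55.5556%


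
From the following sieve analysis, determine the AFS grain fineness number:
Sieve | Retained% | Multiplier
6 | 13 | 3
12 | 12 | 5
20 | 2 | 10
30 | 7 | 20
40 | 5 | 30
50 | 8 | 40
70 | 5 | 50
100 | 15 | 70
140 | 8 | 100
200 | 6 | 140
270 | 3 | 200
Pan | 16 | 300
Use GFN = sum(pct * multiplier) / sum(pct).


Formula: GFN = sum(pct * multiplier) / sum(pct)
sum(pct * multiplier) = 9069
sum(pct) = 100
GFN = 9069 / 100 = 90.69

Answer: 90.69
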